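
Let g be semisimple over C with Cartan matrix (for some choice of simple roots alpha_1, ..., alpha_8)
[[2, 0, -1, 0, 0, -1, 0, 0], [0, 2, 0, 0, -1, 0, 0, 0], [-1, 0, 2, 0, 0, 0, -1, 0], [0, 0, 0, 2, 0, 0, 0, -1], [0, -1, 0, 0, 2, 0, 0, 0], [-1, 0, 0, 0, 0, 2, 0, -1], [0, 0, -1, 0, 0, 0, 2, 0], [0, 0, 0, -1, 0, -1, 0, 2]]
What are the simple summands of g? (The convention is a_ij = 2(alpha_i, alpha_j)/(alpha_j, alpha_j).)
The diagram associated to this matrix has two connected components: the simple roots {alpha_2, alpha_5} form a chain of 2 nodes with single edges (A_2), and {alpha_1, alpha_3, alpha_4, alpha_6, alpha_7, alpha_8} form a chain of 6 nodes with single edges (A_6). A semisimple Lie algebra decomposes uniquely as the direct sum of simple ideals, one per connected component of its Dynkin diagram, so g ≅ A_2 ⊕ A_6 (dimension 8 + 48 = 56).

type A_2 ⊕ type A_6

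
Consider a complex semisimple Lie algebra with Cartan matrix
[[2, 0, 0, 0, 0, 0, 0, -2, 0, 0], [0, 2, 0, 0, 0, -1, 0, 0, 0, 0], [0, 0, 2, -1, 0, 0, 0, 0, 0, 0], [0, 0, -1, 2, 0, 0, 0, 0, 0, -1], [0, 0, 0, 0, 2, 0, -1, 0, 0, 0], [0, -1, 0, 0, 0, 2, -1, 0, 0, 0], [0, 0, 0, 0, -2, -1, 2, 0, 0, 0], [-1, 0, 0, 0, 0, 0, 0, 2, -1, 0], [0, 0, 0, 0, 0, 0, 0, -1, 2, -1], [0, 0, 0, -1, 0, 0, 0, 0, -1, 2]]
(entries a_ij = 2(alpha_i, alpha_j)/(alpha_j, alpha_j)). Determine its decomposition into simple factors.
The diagram associated to this matrix has two connected components: the simple roots {alpha_2, alpha_5, alpha_6, alpha_7} form a chain of 4 nodes with a double edge at one end; the terminal node there is the unique short simple root (B_4), and {alpha_1, alpha_3, alpha_4, alpha_8, alpha_9, alpha_10} form a chain of 6 nodes with a double edge at one end; the terminal node there is the unique long simple root (C_6). A semisimple Lie algebra decomposes uniquely as the direct sum of simple ideals, one per connected component of its Dynkin diagram, so g ≅ B_4 ⊕ C_6 (dimension 36 + 78 = 114).

B_4 (so(9)) + C_6 (sp(12))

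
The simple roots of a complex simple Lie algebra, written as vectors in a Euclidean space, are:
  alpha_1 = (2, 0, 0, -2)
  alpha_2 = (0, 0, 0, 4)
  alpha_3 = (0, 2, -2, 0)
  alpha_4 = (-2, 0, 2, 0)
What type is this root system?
Compute the Cartan integers a_ij = 2(alpha_i, alpha_j)/(alpha_j, alpha_j); the resulting 4x4 Cartan matrix is
[[2, -1, 0, -1], [-2, 2, 0, 0], [0, 0, 2, -1], [-1, 0, -1, 2]].
The roots have two lengths (squared-length ratio 2:1); the short ones are alpha_{1,3,4}. The associated Dynkin diagram is a chain of 4 nodes with a double edge at one end; the terminal node there is the unique long simple root (C_4), so the type is C_4 (the algebra sp(8)).

type C_4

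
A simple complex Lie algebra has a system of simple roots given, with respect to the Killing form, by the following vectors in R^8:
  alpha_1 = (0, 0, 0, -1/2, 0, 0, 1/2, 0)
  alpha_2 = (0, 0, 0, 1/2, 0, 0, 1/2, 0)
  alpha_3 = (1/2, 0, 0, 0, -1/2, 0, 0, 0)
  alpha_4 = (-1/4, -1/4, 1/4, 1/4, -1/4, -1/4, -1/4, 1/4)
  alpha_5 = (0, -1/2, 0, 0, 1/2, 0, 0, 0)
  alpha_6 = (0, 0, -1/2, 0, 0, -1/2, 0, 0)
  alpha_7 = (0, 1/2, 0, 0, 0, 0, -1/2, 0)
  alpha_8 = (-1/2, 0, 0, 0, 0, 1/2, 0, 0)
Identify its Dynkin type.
Compute the Cartan integers a_ij = 2(alpha_i, alpha_j)/(alpha_j, alpha_j); the resulting 8x8 Cartan matrix is
[[2, 0, 0, -1, 0, 0, -1, 0], [0, 2, 0, 0, 0, 0, -1, 0], [0, 0, 2, 0, -1, 0, 0, -1], [-1, 0, 0, 2, 0, 0, 0, 0], [0, 0, -1, 0, 2, 0, -1, 0], [0, 0, 0, 0, 0, 2, 0, -1], [-1, -1, 0, 0, -1, 0, 2, 0], [0, 0, -1, 0, 0, -1, 0, 2]].
All simple roots have the same length, so the diagram is simply laced. The associated Dynkin diagram is a chain of 7 nodes with one extra node attached to the third node from one end (E_8), so the type is E_8.

E_8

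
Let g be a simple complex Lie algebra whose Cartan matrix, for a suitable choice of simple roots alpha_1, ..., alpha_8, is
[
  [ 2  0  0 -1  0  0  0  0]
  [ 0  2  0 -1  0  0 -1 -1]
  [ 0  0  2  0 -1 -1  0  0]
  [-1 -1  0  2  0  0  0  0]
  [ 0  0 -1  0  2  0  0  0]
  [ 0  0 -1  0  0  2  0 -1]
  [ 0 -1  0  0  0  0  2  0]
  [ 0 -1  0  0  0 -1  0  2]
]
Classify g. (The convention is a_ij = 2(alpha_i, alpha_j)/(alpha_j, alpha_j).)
E_8

The matrix has rank 8 with 2's on the diagonal. Reading the off-diagonal entries as Dynkin edges (a single edge where a_ij = a_ji = -1; a double or triple edge where a_ij * a_ji = 2 or 3), the diagram is a chain of 7 nodes with one extra node attached to the third node from one end (E_8). One simple-root ordering that puts it in standard form is (alpha_1, alpha_7, alpha_4, alpha_2, alpha_8, alpha_6, alpha_3, alpha_5). So the algebra is type E_8.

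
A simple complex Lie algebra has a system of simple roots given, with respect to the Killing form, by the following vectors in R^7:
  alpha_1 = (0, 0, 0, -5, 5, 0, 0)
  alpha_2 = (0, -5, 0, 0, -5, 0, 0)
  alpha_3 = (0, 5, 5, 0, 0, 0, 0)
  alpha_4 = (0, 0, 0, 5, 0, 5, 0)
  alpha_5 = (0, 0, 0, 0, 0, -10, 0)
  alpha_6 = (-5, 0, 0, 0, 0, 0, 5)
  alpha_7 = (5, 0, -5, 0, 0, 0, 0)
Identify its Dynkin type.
C_7 (sp(14))

Compute the Cartan integers a_ij = 2(alpha_i, alpha_j)/(alpha_j, alpha_j); the resulting 7x7 Cartan matrix is
[[2, -1, 0, -1, 0, 0, 0], [-1, 2, -1, 0, 0, 0, 0], [0, -1, 2, 0, 0, 0, -1], [-1, 0, 0, 2, -1, 0, 0], [0, 0, 0, -2, 2, 0, 0], [0, 0, 0, 0, 0, 2, -1], [0, 0, -1, 0, 0, -1, 2]].
The roots have two lengths (squared-length ratio 2:1); the short ones are alpha_{1,2,3,4,6,7}. The associated Dynkin diagram is a chain of 7 nodes with a double edge at one end; the terminal node there is the unique long simple root (C_7), so the type is C_7 (the algebra sp(14)).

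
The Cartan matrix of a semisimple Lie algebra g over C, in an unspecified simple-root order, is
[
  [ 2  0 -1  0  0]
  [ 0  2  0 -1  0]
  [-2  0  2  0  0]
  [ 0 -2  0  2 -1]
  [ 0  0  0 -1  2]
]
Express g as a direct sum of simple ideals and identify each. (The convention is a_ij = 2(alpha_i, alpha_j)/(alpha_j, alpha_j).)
The diagram associated to this matrix has two connected components: the simple roots {alpha_1, alpha_3} form a chain of 2 nodes with a double edge at one end; the terminal node there is the unique short simple root (B_2), and {alpha_2, alpha_4, alpha_5} form a chain of 3 nodes with a double edge at one end; the terminal node there is the unique short simple root (B_3). A semisimple Lie algebra decomposes uniquely as the direct sum of simple ideals, one per connected component of its Dynkin diagram, so g ≅ B_2 ⊕ B_3 (dimension 10 + 21 = 31).

B_2 (so(5)) ⊕ B_3 (so(7))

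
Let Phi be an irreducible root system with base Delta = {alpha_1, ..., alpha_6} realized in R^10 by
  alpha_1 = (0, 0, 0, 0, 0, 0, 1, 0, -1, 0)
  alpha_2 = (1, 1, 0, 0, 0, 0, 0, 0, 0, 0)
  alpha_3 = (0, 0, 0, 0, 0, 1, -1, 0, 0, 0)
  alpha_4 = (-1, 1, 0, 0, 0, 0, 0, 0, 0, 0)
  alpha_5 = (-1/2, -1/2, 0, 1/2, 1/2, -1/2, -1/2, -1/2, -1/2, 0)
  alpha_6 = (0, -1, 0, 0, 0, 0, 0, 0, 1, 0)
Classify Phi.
type E_6

Compute the Cartan integers a_ij = 2(alpha_i, alpha_j)/(alpha_j, alpha_j); the resulting 6x6 Cartan matrix is
[[2, 0, -1, 0, 0, -1], [0, 2, 0, 0, -1, -1], [-1, 0, 2, 0, 0, 0], [0, 0, 0, 2, 0, -1], [0, -1, 0, 0, 2, 0], [-1, -1, 0, -1, 0, 2]].
All simple roots have the same length, so the diagram is simply laced. The associated Dynkin diagram is a chain of 5 nodes with one extra node attached to the third node from one end (E_6), so the type is E_6.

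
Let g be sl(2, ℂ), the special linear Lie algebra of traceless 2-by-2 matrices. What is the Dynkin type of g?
This is sl(2), which has dimension 2^2 - 1 = 3 and rank 2 - 1 = 1 (a Cartan subalgebra is the diagonal traceless matrices). In the classification of classical Lie algebras, the special linear algebra sl(n+1) has type A_n; here n = 1, so the Dynkin diagram is a chain of 1 nodes with single edges (A_1). Hence the type is A_1.

A_1 (sl(2))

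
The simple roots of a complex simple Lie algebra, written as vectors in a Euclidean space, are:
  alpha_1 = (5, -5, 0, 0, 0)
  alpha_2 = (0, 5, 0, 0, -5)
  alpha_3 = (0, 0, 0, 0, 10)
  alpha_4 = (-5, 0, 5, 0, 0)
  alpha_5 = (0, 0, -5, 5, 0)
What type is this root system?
Compute the Cartan integers a_ij = 2(alpha_i, alpha_j)/(alpha_j, alpha_j); the resulting 5x5 Cartan matrix is
[[2, -1, 0, -1, 0], [-1, 2, -1, 0, 0], [0, -2, 2, 0, 0], [-1, 0, 0, 2, -1], [0, 0, 0, -1, 2]].
The roots have two lengths (squared-length ratio 2:1); the short ones are alpha_{1,2,4,5}. The associated Dynkin diagram is a chain of 5 nodes with a double edge at one end; the terminal node there is the unique long simple root (C_5), so the type is C_5 (the algebra sp(10)).

C5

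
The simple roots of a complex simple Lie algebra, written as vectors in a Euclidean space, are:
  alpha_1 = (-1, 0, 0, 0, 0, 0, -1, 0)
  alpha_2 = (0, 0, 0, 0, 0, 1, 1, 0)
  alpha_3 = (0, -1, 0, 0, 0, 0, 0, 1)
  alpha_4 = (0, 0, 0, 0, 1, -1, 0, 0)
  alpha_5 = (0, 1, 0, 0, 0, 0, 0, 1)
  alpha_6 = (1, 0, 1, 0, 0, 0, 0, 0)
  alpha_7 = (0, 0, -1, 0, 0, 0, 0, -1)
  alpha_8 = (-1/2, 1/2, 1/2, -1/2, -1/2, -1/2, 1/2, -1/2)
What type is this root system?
E8

Compute the Cartan integers a_ij = 2(alpha_i, alpha_j)/(alpha_j, alpha_j); the resulting 8x8 Cartan matrix is
[[2, -1, 0, 0, 0, -1, 0, 0], [-1, 2, 0, -1, 0, 0, 0, 0], [0, 0, 2, 0, 0, 0, -1, -1], [0, -1, 0, 2, 0, 0, 0, 0], [0, 0, 0, 0, 2, 0, -1, 0], [-1, 0, 0, 0, 0, 2, -1, 0], [0, 0, -1, 0, -1, -1, 2, 0], [0, 0, -1, 0, 0, 0, 0, 2]].
All simple roots have the same length, so the diagram is simply laced. The associated Dynkin diagram is a chain of 7 nodes with one extra node attached to the third node from one end (E_8), so the type is E_8.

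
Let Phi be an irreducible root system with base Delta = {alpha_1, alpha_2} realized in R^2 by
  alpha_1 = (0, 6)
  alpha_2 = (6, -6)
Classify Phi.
type B_2

Compute the Cartan integers a_ij = 2(alpha_i, alpha_j)/(alpha_j, alpha_j); the resulting 2x2 Cartan matrix is
[[2, -1], [-2, 2]].
The roots have two lengths (squared-length ratio 2:1); the short ones are alpha_{1}. The associated Dynkin diagram is a chain of 2 nodes with a double edge at one end; the terminal node there is the unique short simple root (B_2), so the type is B_2 (the algebra so(5)).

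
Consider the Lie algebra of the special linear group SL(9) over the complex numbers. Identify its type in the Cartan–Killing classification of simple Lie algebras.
This is sl(9), which has dimension 9^2 - 1 = 80 and rank 9 - 1 = 8 (a Cartan subalgebra is the diagonal traceless matrices). In the classification of classical Lie algebras, the special linear algebra sl(n+1) has type A_n; here n = 8, so the Dynkin diagram is a chain of 8 nodes with single edges (A_8). Hence the type is A_8.

A_8 (sl(9))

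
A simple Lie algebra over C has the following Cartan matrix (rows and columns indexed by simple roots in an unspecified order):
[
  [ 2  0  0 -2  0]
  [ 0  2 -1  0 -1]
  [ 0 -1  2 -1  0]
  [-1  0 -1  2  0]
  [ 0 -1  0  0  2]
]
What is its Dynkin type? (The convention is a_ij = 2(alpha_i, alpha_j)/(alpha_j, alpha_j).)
The matrix has rank 5 with 2's on the diagonal. Reading the off-diagonal entries as Dynkin edges (a single edge where a_ij = a_ji = -1; a double or triple edge where a_ij * a_ji = 2 or 3), the diagram is a chain of 5 nodes with a double edge at one end; the terminal node there is the unique long simple root (C_5). One simple-root ordering that puts it in standard form is (alpha_5, alpha_2, alpha_3, alpha_4, alpha_1). So the algebra is type C_5, i.e. sp(10).

type C_5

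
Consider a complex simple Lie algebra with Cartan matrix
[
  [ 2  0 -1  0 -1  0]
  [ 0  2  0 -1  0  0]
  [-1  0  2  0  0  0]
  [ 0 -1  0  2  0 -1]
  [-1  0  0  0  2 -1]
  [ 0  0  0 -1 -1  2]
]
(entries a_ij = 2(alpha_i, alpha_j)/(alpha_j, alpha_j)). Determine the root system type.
A_6

The matrix has rank 6 with 2's on the diagonal. Reading the off-diagonal entries as Dynkin edges (a single edge where a_ij = a_ji = -1; a double or triple edge where a_ij * a_ji = 2 or 3), the diagram is a chain of 6 nodes with single edges (A_6). One simple-root ordering that puts it in standard form is (alpha_3, alpha_1, alpha_5, alpha_6, alpha_4, alpha_2). So the algebra is type A_6, i.e. sl(7).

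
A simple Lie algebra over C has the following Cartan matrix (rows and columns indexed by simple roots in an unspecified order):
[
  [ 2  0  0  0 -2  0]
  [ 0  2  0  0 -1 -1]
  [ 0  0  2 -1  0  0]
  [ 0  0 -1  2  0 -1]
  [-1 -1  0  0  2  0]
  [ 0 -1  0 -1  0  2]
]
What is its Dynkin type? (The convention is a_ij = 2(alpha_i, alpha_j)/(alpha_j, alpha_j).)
C_6

The matrix has rank 6 with 2's on the diagonal. Reading the off-diagonal entries as Dynkin edges (a single edge where a_ij = a_ji = -1; a double or triple edge where a_ij * a_ji = 2 or 3), the diagram is a chain of 6 nodes with a double edge at one end; the terminal node there is the unique long simple root (C_6). One simple-root ordering that puts it in standard form is (alpha_3, alpha_4, alpha_6, alpha_2, alpha_5, alpha_1). So the algebra is type C_6, i.e. sp(12).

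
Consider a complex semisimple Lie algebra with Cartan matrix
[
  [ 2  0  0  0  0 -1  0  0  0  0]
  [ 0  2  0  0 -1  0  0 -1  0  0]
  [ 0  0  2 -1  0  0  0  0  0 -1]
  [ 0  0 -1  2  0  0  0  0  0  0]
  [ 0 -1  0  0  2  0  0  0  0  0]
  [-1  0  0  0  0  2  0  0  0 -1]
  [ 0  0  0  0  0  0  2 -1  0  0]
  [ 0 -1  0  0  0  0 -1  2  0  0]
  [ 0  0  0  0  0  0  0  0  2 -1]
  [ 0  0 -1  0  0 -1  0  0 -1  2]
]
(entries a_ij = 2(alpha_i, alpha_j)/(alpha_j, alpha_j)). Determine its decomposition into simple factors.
The diagram associated to this matrix has two connected components: the simple roots {alpha_2, alpha_5, alpha_7, alpha_8} form a chain of 4 nodes with single edges (A_4), and {alpha_1, alpha_3, alpha_4, alpha_6, alpha_9, alpha_10} form a chain of 5 nodes with one extra node attached to the third node from one end (E_6). A semisimple Lie algebra decomposes uniquely as the direct sum of simple ideals, one per connected component of its Dynkin diagram, so g ≅ A_4 ⊕ E_6 (dimension 24 + 78 = 102).

A_4 ⊕ E_6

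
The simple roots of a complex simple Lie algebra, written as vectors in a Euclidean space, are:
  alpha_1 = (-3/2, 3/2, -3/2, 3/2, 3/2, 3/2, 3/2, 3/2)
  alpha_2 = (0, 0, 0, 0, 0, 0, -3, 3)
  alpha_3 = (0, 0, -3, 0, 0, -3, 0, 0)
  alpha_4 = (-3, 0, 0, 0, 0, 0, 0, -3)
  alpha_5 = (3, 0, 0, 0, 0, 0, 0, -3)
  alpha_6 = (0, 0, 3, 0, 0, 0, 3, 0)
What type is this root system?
Compute the Cartan integers a_ij = 2(alpha_i, alpha_j)/(alpha_j, alpha_j); the resulting 6x6 Cartan matrix is
[[2, 0, 0, 0, -1, 0], [0, 2, 0, -1, -1, -1], [0, 0, 2, 0, 0, -1], [0, -1, 0, 2, 0, 0], [-1, -1, 0, 0, 2, 0], [0, -1, -1, 0, 0, 2]].
All simple roots have the same length, so the diagram is simply laced. The associated Dynkin diagram is a chain of 5 nodes with one extra node attached to the third node from one end (E_6), so the type is E_6.

type E_6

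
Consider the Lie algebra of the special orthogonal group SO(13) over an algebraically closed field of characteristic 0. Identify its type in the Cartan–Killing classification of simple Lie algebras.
This is so(13) with 13 odd, which has dimension 13(13-1)/2 = 78 and rank (13-1)/2 = 6. In the classification of classical Lie algebras, the orthogonal algebra so(2n+1) in an odd number of variables has type B_n; here n = 6, so the Dynkin diagram is a chain of 6 nodes with a double edge at one end; the terminal node there is the unique short simple root (B_6). Hence the type is B_6.

B_6 (so(13))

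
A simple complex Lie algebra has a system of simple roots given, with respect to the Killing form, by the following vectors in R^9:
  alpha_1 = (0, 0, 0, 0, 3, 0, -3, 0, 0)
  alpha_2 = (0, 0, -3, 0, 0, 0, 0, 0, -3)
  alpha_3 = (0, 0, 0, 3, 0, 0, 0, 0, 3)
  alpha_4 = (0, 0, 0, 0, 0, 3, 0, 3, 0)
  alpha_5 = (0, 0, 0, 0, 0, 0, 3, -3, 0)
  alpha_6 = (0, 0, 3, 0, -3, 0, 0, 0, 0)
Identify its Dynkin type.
Compute the Cartan integers a_ij = 2(alpha_i, alpha_j)/(alpha_j, alpha_j); the resulting 6x6 Cartan matrix is
[[2, 0, 0, 0, -1, -1], [0, 2, -1, 0, 0, -1], [0, -1, 2, 0, 0, 0], [0, 0, 0, 2, -1, 0], [-1, 0, 0, -1, 2, 0], [-1, -1, 0, 0, 0, 2]].
All simple roots have the same length, so the diagram is simply laced. The associated Dynkin diagram is a chain of 6 nodes with single edges (A_6), so the type is A_6 (the algebra sl(7)).

type A_6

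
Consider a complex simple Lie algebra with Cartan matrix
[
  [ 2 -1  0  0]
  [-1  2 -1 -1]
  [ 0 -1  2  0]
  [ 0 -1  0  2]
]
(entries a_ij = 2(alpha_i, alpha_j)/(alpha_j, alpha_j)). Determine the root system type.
D4

The matrix has rank 4 with 2's on the diagonal. Reading the off-diagonal entries as Dynkin edges (a single edge where a_ij = a_ji = -1; a double or triple edge where a_ij * a_ji = 2 or 3), the diagram is a chain of 2 nodes with a fork of two nodes at one end (D_4). One simple-root ordering that puts it in standard form is (alpha_3, alpha_2, alpha_4, alpha_1). So the algebra is type D_4, i.e. so(8).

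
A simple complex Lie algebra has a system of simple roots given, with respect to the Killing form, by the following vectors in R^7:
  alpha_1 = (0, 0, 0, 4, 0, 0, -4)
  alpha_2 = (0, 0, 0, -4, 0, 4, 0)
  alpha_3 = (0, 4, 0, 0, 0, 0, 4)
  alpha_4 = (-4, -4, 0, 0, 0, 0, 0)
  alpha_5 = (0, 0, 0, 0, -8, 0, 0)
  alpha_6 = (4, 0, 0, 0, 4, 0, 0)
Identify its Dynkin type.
type C_6

Compute the Cartan integers a_ij = 2(alpha_i, alpha_j)/(alpha_j, alpha_j); the resulting 6x6 Cartan matrix is
[[2, -1, -1, 0, 0, 0], [-1, 2, 0, 0, 0, 0], [-1, 0, 2, -1, 0, 0], [0, 0, -1, 2, 0, -1], [0, 0, 0, 0, 2, -2], [0, 0, 0, -1, -1, 2]].
The roots have two lengths (squared-length ratio 2:1); the short ones are alpha_{1,2,3,4,6}. The associated Dynkin diagram is a chain of 6 nodes with a double edge at one end; the terminal node there is the unique long simple root (C_6), so the type is C_6 (the algebra sp(12)).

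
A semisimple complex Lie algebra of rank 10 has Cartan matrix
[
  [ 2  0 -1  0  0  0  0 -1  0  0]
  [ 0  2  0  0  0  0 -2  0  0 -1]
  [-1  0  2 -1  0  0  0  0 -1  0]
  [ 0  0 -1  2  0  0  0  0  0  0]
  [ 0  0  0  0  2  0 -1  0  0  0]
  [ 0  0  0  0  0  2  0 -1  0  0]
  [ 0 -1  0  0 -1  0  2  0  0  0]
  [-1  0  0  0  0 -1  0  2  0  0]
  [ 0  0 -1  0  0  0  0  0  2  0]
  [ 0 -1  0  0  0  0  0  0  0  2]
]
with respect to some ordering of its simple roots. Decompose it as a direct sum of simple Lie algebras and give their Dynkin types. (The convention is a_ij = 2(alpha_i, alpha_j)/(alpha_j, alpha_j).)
The diagram associated to this matrix has two connected components: the simple roots {alpha_1, alpha_3, alpha_4, alpha_6, alpha_8, alpha_9} form a chain of 4 nodes with a fork of two nodes at one end (D_6), and {alpha_2, alpha_5, alpha_7, alpha_10} form a chain of 4 nodes with a double edge between the middle two (F_4). A semisimple Lie algebra decomposes uniquely as the direct sum of simple ideals, one per connected component of its Dynkin diagram, so g ≅ D_6 ⊕ F_4 (dimension 66 + 52 = 118).

type D_6 ⊕ type F_4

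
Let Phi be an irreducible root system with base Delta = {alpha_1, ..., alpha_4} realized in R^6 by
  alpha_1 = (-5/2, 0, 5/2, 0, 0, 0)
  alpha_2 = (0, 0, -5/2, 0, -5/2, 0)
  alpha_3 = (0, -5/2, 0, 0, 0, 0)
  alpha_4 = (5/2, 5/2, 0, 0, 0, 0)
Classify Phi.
Compute the Cartan integers a_ij = 2(alpha_i, alpha_j)/(alpha_j, alpha_j); the resulting 4x4 Cartan matrix is
[[2, -1, 0, -1], [-1, 2, 0, 0], [0, 0, 2, -1], [-1, 0, -2, 2]].
The roots have two lengths (squared-length ratio 2:1); the short ones are alpha_{3}. The associated Dynkin diagram is a chain of 4 nodes with a double edge at one end; the terminal node there is the unique short simple root (B_4), so the type is B_4 (the algebra so(9)).

type B_4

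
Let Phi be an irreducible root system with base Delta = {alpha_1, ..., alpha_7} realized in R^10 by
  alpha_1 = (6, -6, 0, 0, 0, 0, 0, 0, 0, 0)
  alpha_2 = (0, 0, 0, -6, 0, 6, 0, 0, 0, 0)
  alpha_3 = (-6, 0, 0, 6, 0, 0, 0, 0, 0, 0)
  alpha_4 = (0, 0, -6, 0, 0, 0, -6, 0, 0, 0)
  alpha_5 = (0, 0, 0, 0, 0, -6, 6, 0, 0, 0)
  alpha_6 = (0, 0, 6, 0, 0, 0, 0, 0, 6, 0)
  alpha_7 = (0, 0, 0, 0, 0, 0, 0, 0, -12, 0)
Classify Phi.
C_7 (sp(14))

Compute the Cartan integers a_ij = 2(alpha_i, alpha_j)/(alpha_j, alpha_j); the resulting 7x7 Cartan matrix is
[[2, 0, -1, 0, 0, 0, 0], [0, 2, -1, 0, -1, 0, 0], [-1, -1, 2, 0, 0, 0, 0], [0, 0, 0, 2, -1, -1, 0], [0, -1, 0, -1, 2, 0, 0], [0, 0, 0, -1, 0, 2, -1], [0, 0, 0, 0, 0, -2, 2]].
The roots have two lengths (squared-length ratio 2:1); the short ones are alpha_{1,2,3,4,5,6}. The associated Dynkin diagram is a chain of 7 nodes with a double edge at one end; the terminal node there is the unique long simple root (C_7), so the type is C_7 (the algebra sp(14)).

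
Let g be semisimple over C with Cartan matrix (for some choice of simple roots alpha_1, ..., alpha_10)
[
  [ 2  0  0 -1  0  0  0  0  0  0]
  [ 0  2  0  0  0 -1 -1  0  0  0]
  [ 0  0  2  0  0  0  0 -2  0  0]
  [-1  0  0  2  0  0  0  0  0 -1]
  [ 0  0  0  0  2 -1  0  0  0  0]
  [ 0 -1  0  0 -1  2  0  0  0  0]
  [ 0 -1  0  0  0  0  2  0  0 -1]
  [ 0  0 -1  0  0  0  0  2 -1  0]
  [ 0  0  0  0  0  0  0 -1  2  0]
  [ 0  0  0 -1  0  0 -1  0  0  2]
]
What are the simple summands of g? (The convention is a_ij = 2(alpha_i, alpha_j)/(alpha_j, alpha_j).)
type A_7 ⊕ type C_3

The diagram associated to this matrix has two connected components: the simple roots {alpha_1, alpha_2, alpha_4, alpha_5, alpha_6, alpha_7, alpha_10} form a chain of 7 nodes with single edges (A_7), and {alpha_3, alpha_8, alpha_9} form a chain of 3 nodes with a double edge at one end; the terminal node there is the unique long simple root (C_3). A semisimple Lie algebra decomposes uniquely as the direct sum of simple ideals, one per connected component of its Dynkin diagram, so g ≅ A_7 ⊕ C_3 (dimension 63 + 21 = 84).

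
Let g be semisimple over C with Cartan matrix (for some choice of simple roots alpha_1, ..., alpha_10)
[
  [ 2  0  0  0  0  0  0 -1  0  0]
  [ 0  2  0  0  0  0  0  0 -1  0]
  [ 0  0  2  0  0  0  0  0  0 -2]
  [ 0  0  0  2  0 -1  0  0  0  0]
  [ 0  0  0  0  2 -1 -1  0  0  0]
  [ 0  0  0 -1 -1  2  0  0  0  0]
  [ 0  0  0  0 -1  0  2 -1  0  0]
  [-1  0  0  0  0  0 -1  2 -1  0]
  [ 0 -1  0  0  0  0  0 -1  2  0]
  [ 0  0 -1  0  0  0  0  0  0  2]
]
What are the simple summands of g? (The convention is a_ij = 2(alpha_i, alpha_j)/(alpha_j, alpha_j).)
The diagram associated to this matrix has two connected components: the simple roots {alpha_3, alpha_10} form a chain of 2 nodes with a double edge at one end; the terminal node there is the unique short simple root (B_2), and {alpha_1, alpha_2, alpha_4, alpha_5, alpha_6, alpha_7, alpha_8, alpha_9} form a chain of 7 nodes with one extra node attached to the third node from one end (E_8). A semisimple Lie algebra decomposes uniquely as the direct sum of simple ideals, one per connected component of its Dynkin diagram, so g ≅ B_2 ⊕ E_8 (dimension 10 + 248 = 258).

type B_2 + type E_8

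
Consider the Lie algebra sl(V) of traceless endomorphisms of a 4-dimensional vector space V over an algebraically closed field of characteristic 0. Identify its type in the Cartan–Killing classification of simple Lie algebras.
This is sl(4), which has dimension 4^2 - 1 = 15 and rank 4 - 1 = 3 (a Cartan subalgebra is the diagonal traceless matrices). In the classification of classical Lie algebras, the special linear algebra sl(n+1) has type A_n; here n = 3, so the Dynkin diagram is a chain of 3 nodes with single edges (A_3). Hence the type is A_3.

type A_3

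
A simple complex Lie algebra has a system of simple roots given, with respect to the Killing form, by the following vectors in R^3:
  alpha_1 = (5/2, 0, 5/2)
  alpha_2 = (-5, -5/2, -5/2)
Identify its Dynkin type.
G2

Compute the Cartan integers a_ij = 2(alpha_i, alpha_j)/(alpha_j, alpha_j); the resulting 2x2 Cartan matrix is
[[2, -1], [-3, 2]].
The roots have two lengths (squared-length ratio 3:1); the short ones are alpha_{1}. The associated Dynkin diagram is two nodes joined by a triple edge (G_2), so the type is G_2.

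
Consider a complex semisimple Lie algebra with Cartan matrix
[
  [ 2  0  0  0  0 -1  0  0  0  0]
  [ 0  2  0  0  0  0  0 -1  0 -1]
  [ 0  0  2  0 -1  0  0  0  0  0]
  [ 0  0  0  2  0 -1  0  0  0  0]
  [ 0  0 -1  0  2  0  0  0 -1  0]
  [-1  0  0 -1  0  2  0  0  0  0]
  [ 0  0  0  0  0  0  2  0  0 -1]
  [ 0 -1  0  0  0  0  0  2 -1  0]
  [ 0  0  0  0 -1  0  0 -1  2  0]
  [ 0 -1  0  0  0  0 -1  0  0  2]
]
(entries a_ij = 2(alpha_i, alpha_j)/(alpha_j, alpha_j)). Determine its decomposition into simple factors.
type A_3 + type A_7

The diagram associated to this matrix has two connected components: the simple roots {alpha_1, alpha_4, alpha_6} form a chain of 3 nodes with single edges (A_3), and {alpha_2, alpha_3, alpha_5, alpha_7, alpha_8, alpha_9, alpha_10} form a chain of 7 nodes with single edges (A_7). A semisimple Lie algebra decomposes uniquely as the direct sum of simple ideals, one per connected component of its Dynkin diagram, so g ≅ A_3 ⊕ A_7 (dimension 15 + 63 = 78).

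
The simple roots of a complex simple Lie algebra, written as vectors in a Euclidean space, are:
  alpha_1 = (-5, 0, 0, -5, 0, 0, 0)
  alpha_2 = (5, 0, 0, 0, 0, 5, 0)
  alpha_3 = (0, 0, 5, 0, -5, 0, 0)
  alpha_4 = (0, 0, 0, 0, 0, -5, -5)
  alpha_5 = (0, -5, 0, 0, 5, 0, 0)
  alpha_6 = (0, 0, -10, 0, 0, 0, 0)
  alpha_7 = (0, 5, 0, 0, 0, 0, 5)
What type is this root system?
Compute the Cartan integers a_ij = 2(alpha_i, alpha_j)/(alpha_j, alpha_j); the resulting 7x7 Cartan matrix is
[[2, -1, 0, 0, 0, 0, 0], [-1, 2, 0, -1, 0, 0, 0], [0, 0, 2, 0, -1, -1, 0], [0, -1, 0, 2, 0, 0, -1], [0, 0, -1, 0, 2, 0, -1], [0, 0, -2, 0, 0, 2, 0], [0, 0, 0, -1, -1, 0, 2]].
The roots have two lengths (squared-length ratio 2:1); the short ones are alpha_{1,2,3,4,5,7}. The associated Dynkin diagram is a chain of 7 nodes with a double edge at one end; the terminal node there is the unique long simple root (C_7), so the type is C_7 (the algebra sp(14)).

type C_7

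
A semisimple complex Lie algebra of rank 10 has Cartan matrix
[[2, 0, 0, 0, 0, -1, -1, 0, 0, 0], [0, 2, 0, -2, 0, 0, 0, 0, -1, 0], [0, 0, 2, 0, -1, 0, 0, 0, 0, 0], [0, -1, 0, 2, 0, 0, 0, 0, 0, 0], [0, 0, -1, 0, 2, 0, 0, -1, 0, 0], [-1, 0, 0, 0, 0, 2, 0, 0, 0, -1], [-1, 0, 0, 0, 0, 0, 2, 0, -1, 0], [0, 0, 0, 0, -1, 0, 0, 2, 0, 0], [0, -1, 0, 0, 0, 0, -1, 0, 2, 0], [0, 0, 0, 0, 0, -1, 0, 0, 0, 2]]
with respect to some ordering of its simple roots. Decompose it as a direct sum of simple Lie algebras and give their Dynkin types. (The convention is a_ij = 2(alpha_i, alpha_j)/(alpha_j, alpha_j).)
The diagram associated to this matrix has two connected components: the simple roots {alpha_3, alpha_5, alpha_8} form a chain of 3 nodes with single edges (A_3), and {alpha_1, alpha_2, alpha_4, alpha_6, alpha_7, alpha_9, alpha_10} form a chain of 7 nodes with a double edge at one end; the terminal node there is the unique short simple root (B_7). A semisimple Lie algebra decomposes uniquely as the direct sum of simple ideals, one per connected component of its Dynkin diagram, so g ≅ A_3 ⊕ B_7 (dimension 15 + 105 = 120).

A_3 (sl(4)) + B_7 (so(15))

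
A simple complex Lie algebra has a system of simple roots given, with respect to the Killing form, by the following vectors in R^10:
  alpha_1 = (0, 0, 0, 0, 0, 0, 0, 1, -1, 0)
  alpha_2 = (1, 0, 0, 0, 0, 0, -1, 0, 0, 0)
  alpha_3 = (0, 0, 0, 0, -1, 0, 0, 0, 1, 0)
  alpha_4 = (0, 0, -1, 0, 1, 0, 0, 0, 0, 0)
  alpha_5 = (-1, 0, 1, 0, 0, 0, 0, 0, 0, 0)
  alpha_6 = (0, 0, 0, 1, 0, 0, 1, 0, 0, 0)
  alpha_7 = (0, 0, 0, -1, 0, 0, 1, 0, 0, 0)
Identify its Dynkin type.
D_7 (so(14))

Compute the Cartan integers a_ij = 2(alpha_i, alpha_j)/(alpha_j, alpha_j); the resulting 7x7 Cartan matrix is
[[2, 0, -1, 0, 0, 0, 0], [0, 2, 0, 0, -1, -1, -1], [-1, 0, 2, -1, 0, 0, 0], [0, 0, -1, 2, -1, 0, 0], [0, -1, 0, -1, 2, 0, 0], [0, -1, 0, 0, 0, 2, 0], [0, -1, 0, 0, 0, 0, 2]].
All simple roots have the same length, so the diagram is simply laced. The associated Dynkin diagram is a chain of 5 nodes with a fork of two nodes at one end (D_7), so the type is D_7 (the algebra so(14)).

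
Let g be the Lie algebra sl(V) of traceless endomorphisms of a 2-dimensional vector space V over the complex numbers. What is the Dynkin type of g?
A_1

This is sl(2), which has dimension 2^2 - 1 = 3 and rank 2 - 1 = 1 (a Cartan subalgebra is the diagonal traceless matrices). In the classification of classical Lie algebras, the special linear algebra sl(n+1) has type A_n; here n = 1, so the Dynkin diagram is a chain of 1 nodes with single edges (A_1). Hence the type is A_1.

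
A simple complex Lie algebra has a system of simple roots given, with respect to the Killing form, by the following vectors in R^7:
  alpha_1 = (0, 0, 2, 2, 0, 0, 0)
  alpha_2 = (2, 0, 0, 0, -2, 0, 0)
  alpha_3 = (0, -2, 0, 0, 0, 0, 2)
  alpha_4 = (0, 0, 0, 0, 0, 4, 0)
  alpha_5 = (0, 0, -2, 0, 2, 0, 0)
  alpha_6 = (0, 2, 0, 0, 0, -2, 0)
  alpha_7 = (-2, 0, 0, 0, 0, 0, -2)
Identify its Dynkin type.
Compute the Cartan integers a_ij = 2(alpha_i, alpha_j)/(alpha_j, alpha_j); the resulting 7x7 Cartan matrix is
[[2, 0, 0, 0, -1, 0, 0], [0, 2, 0, 0, -1, 0, -1], [0, 0, 2, 0, 0, -1, -1], [0, 0, 0, 2, 0, -2, 0], [-1, -1, 0, 0, 2, 0, 0], [0, 0, -1, -1, 0, 2, 0], [0, -1, -1, 0, 0, 0, 2]].
The roots have two lengths (squared-length ratio 2:1); the short ones are alpha_{1,2,3,5,6,7}. The associated Dynkin diagram is a chain of 7 nodes with a double edge at one end; the terminal node there is the unique long simple root (C_7), so the type is C_7 (the algebra sp(14)).

C_7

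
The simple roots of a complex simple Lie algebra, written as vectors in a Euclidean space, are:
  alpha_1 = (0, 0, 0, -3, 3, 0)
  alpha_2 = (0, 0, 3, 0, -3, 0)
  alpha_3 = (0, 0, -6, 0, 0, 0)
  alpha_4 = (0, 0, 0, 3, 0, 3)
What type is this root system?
Compute the Cartan integers a_ij = 2(alpha_i, alpha_j)/(alpha_j, alpha_j); the resulting 4x4 Cartan matrix is
[[2, -1, 0, -1], [-1, 2, -1, 0], [0, -2, 2, 0], [-1, 0, 0, 2]].
The roots have two lengths (squared-length ratio 2:1); the short ones are alpha_{1,2,4}. The associated Dynkin diagram is a chain of 4 nodes with a double edge at one end; the terminal node there is the unique long simple root (C_4), so the type is C_4 (the algebra sp(8)).

C_4 (sp(8))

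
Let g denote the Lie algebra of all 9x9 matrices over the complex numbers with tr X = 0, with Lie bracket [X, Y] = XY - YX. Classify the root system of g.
This is sl(9), which has dimension 9^2 - 1 = 80 and rank 9 - 1 = 8 (a Cartan subalgebra is the diagonal traceless matrices). In the classification of classical Lie algebras, the special linear algebra sl(n+1) has type A_n; here n = 8, so the Dynkin diagram is a chain of 8 nodes with single edges (A_8). Hence the type is A_8.

A8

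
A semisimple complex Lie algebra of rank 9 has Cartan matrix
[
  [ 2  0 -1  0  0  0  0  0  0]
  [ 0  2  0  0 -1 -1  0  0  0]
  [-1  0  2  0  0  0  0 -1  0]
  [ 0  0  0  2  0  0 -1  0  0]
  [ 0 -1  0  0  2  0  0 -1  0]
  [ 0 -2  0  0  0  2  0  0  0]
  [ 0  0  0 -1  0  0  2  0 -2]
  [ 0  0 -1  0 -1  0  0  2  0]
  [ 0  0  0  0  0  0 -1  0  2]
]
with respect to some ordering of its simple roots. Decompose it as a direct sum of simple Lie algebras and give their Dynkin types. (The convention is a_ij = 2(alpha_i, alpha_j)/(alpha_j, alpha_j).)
The diagram associated to this matrix has two connected components: the simple roots {alpha_4, alpha_7, alpha_9} form a chain of 3 nodes with a double edge at one end; the terminal node there is the unique short simple root (B_3), and {alpha_1, alpha_2, alpha_3, alpha_5, alpha_6, alpha_8} form a chain of 6 nodes with a double edge at one end; the terminal node there is the unique long simple root (C_6). A semisimple Lie algebra decomposes uniquely as the direct sum of simple ideals, one per connected component of its Dynkin diagram, so g ≅ B_3 ⊕ C_6 (dimension 21 + 78 = 99).

B_3 (so(7)) + C_6 (sp(12))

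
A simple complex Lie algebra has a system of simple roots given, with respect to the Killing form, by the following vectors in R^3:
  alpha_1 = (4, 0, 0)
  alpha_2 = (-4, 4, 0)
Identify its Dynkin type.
type B_2

Compute the Cartan integers a_ij = 2(alpha_i, alpha_j)/(alpha_j, alpha_j); the resulting 2x2 Cartan matrix is
[[2, -1], [-2, 2]].
The roots have two lengths (squared-length ratio 2:1); the short ones are alpha_{1}. The associated Dynkin diagram is a chain of 2 nodes with a double edge at one end; the terminal node there is the unique short simple root (B_2), so the type is B_2 (the algebra so(5)).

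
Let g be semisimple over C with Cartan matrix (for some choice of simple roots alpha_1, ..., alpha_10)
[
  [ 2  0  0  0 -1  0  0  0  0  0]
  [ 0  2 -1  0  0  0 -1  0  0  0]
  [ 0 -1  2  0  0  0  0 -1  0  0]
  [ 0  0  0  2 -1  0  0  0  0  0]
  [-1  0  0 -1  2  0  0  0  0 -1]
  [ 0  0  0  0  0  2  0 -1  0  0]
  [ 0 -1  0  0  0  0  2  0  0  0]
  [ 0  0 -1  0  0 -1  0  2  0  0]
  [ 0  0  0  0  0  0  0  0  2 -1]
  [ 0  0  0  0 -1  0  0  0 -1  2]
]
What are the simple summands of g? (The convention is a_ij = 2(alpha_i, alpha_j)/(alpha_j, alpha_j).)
type A_5 ⊕ type D_5

The diagram associated to this matrix has two connected components: the simple roots {alpha_2, alpha_3, alpha_6, alpha_7, alpha_8} form a chain of 5 nodes with single edges (A_5), and {alpha_1, alpha_4, alpha_5, alpha_9, alpha_10} form a chain of 3 nodes with a fork of two nodes at one end (D_5). A semisimple Lie algebra decomposes uniquely as the direct sum of simple ideals, one per connected component of its Dynkin diagram, so g ≅ A_5 ⊕ D_5 (dimension 35 + 45 = 80).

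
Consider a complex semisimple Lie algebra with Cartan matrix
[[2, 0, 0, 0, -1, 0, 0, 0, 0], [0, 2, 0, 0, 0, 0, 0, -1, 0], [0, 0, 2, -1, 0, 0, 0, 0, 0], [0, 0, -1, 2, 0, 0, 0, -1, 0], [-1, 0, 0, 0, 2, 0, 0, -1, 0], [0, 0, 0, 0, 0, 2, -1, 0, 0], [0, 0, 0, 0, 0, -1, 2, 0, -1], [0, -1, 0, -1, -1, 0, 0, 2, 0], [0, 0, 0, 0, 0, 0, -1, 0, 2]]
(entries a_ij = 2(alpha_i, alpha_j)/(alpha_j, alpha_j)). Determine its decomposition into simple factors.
A3 + E6

The diagram associated to this matrix has two connected components: the simple roots {alpha_6, alpha_7, alpha_9} form a chain of 3 nodes with single edges (A_3), and {alpha_1, alpha_2, alpha_3, alpha_4, alpha_5, alpha_8} form a chain of 5 nodes with one extra node attached to the third node from one end (E_6). A semisimple Lie algebra decomposes uniquely as the direct sum of simple ideals, one per connected component of its Dynkin diagram, so g ≅ A_3 ⊕ E_6 (dimension 15 + 78 = 93).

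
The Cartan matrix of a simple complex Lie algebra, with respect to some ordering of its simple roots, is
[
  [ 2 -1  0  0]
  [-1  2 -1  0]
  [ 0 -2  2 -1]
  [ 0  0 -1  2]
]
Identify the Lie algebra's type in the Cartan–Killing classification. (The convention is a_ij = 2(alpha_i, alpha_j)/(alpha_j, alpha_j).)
F_4

The matrix has rank 4 with 2's on the diagonal. Reading the off-diagonal entries as Dynkin edges (a single edge where a_ij = a_ji = -1; a double or triple edge where a_ij * a_ji = 2 or 3), the diagram is a chain of 4 nodes with a double edge between the middle two (F_4). One simple-root ordering that puts it in standard form is (alpha_4, alpha_3, alpha_2, alpha_1). So the algebra is type F_4.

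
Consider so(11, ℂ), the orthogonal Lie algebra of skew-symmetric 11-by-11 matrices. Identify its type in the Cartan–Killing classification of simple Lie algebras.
B_5

This is so(11) with 11 odd, which has dimension 11(11-1)/2 = 55 and rank (11-1)/2 = 5. In the classification of classical Lie algebras, the orthogonal algebra so(2n+1) in an odd number of variables has type B_n; here n = 5, so the Dynkin diagram is a chain of 5 nodes with a double edge at one end; the terminal node there is the unique short simple root (B_5). Hence the type is B_5.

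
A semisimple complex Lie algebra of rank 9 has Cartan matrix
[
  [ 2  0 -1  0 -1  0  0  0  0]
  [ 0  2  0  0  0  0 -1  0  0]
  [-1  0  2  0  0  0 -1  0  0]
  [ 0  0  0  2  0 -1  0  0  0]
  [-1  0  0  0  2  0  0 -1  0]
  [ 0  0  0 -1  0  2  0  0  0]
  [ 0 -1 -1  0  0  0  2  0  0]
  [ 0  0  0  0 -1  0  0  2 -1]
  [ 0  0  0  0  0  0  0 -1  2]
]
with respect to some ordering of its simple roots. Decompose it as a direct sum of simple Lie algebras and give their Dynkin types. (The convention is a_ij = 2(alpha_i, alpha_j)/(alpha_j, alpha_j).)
A_2 (sl(3)) ⊕ A_7 (sl(8))

The diagram associated to this matrix has two connected components: the simple roots {alpha_4, alpha_6} form a chain of 2 nodes with single edges (A_2), and {alpha_1, alpha_2, alpha_3, alpha_5, alpha_7, alpha_8, alpha_9} form a chain of 7 nodes with single edges (A_7). A semisimple Lie algebra decomposes uniquely as the direct sum of simple ideals, one per connected component of its Dynkin diagram, so g ≅ A_2 ⊕ A_7 (dimension 8 + 63 = 71).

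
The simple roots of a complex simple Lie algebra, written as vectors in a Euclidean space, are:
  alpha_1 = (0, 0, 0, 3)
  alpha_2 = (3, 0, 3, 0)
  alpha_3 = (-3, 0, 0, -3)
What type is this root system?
Compute the Cartan integers a_ij = 2(alpha_i, alpha_j)/(alpha_j, alpha_j); the resulting 3x3 Cartan matrix is
[[2, 0, -1], [0, 2, -1], [-2, -1, 2]].
The roots have two lengths (squared-length ratio 2:1); the short ones are alpha_{1}. The associated Dynkin diagram is a chain of 3 nodes with a double edge at one end; the terminal node there is the unique short simple root (B_3), so the type is B_3 (the algebra so(7)).

B3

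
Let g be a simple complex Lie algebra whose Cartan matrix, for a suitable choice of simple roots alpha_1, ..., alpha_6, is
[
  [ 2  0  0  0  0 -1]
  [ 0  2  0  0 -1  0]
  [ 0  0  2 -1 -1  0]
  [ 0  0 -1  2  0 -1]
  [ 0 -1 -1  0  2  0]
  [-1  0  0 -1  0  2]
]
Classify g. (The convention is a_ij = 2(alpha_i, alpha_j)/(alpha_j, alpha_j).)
The matrix has rank 6 with 2's on the diagonal. Reading the off-diagonal entries as Dynkin edges (a single edge where a_ij = a_ji = -1; a double or triple edge where a_ij * a_ji = 2 or 3), the diagram is a chain of 6 nodes with single edges (A_6). One simple-root ordering that puts it in standard form is (alpha_2, alpha_5, alpha_3, alpha_4, alpha_6, alpha_1). So the algebra is type A_6, i.e. sl(7).

A6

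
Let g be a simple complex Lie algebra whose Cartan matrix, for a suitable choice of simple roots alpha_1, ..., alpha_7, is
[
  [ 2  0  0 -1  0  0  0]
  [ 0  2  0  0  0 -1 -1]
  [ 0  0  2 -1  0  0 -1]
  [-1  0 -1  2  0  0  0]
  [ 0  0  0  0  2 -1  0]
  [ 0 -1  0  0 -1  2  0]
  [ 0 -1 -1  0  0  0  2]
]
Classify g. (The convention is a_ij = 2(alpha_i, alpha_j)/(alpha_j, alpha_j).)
The matrix has rank 7 with 2's on the diagonal. Reading the off-diagonal entries as Dynkin edges (a single edge where a_ij = a_ji = -1; a double or triple edge where a_ij * a_ji = 2 or 3), the diagram is a chain of 7 nodes with single edges (A_7). One simple-root ordering that puts it in standard form is (alpha_5, alpha_6, alpha_2, alpha_7, alpha_3, alpha_4, alpha_1). So the algebra is type A_7, i.e. sl(8).

type A_7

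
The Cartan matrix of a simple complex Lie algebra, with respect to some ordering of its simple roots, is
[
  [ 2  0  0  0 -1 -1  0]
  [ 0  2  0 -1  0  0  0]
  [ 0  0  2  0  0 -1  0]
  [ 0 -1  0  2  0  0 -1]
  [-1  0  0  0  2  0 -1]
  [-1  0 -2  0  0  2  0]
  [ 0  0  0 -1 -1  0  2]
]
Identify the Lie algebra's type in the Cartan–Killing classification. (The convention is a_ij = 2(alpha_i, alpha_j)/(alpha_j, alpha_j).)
type B_7

The matrix has rank 7 with 2's on the diagonal. Reading the off-diagonal entries as Dynkin edges (a single edge where a_ij = a_ji = -1; a double or triple edge where a_ij * a_ji = 2 or 3), the diagram is a chain of 7 nodes with a double edge at one end; the terminal node there is the unique short simple root (B_7). One simple-root ordering that puts it in standard form is (alpha_2, alpha_4, alpha_7, alpha_5, alpha_1, alpha_6, alpha_3). So the algebra is type B_7, i.e. so(15).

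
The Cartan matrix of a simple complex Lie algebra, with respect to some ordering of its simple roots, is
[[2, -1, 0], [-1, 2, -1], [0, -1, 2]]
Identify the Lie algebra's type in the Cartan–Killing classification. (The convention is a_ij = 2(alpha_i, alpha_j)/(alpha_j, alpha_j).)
The matrix has rank 3 with 2's on the diagonal. Reading the off-diagonal entries as Dynkin edges (a single edge where a_ij = a_ji = -1; a double or triple edge where a_ij * a_ji = 2 or 3), the diagram is a chain of 3 nodes with single edges (A_3). One simple-root ordering that puts it in standard form is (alpha_1, alpha_2, alpha_3). So the algebra is type A_3, i.e. sl(4).

A_3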